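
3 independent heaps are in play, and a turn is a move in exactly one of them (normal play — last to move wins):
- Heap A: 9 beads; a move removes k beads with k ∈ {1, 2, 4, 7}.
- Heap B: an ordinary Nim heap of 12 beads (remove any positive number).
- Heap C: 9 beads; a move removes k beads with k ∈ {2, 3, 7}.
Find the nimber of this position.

14

For heap A, compute g(0), g(1), … with moves {1, 2, 4, 7}:
g(0) = mex{} = 0
g(1) = mex{0} = 1
g(2) = mex{0,1} = 2
g(3) = mex{1,2} = 0
g(4) = mex{0,2} = 1
g(5) = mex{0,1} = 2
g(6) = mex{1,2} = 0
g(7) = mex{0,2} = 1
g(8) = mex{0,1} = 2
g(9) = mex{1,2} = 0
So g(9) = 0.
Heap B is a plain Nim heap of size 12, so its Grundy value is 12.
For heap C, compute g(0), g(1), … with moves {2, 3, 7}:
k:     0  1  2  3  4  5  6  7  8  9
g(k):  0  0  1  1  2  0  0  1  1  2
So g(9) = 2.
By the Sprague-Grundy theorem, the Grundy value of a sum of independent games is the XOR of the component values.
Combined value = 0 XOR 12 XOR 2 = 14.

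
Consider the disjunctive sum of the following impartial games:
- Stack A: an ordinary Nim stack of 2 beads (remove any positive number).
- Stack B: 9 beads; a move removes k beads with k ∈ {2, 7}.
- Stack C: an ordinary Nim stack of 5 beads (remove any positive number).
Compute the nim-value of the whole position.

7

Stack A is a plain Nim stack of size 2, so its Grundy value is 2.
Grundy values for stack B (subtraction set {2, 7}):
g(0) = mex{} = 0
g(1) = mex{} = 0
g(2) = mex{0} = 1
g(3) = mex{0} = 1
g(4) = mex{1} = 0
g(5) = mex{1} = 0
g(6) = mex{0} = 1
g(7) = mex{0} = 1
g(8) = mex{0,1} = 2
g(9) = mex{1} = 0
So g(9) = 0.
Stack C is a plain Nim stack of size 5, so its Grundy value is 5.
By the Sprague-Grundy theorem, the Grundy value of a sum of independent games is the XOR of the component values.
Combined value = 2 ⊕ 0 ⊕ 5 = 7.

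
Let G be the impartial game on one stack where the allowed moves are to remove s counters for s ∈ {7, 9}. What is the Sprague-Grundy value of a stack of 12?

Build the Grundy sequence with g(k) = mex{g(k−s) : s ∈ {7, 9}, s ≤ k}:
g(0) = mex{} = 0
g(1) = mex{} = 0
g(2) = mex{} = 0
g(3) = mex{} = 0
g(4) = mex{} = 0
g(5) = mex{} = 0
g(6) = mex{} = 0
g(7) = mex{0} = 1
g(8) = mex{0} = 1
g(9) = mex{0} = 1
g(10) = mex{0} = 1
g(11) = mex{0} = 1
g(12) = mex{0} = 1
So g(12) = 1.

1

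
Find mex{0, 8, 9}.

0 is in the set but 1 is not, so the mex is 1.

1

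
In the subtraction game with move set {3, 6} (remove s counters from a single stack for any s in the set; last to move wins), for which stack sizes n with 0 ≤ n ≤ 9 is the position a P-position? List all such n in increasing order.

Build the Grundy sequence with g(k) = mex{g(k−s) : s ∈ {3, 6}, s ≤ k}:
g(0) = mex{} = 0
g(1) = mex{} = 0
g(2) = mex{} = 0
g(3) = mex{0} = 1
g(4) = mex{0} = 1
g(5) = mex{0} = 1
g(6) = mex{0,1} = 2
g(7) = mex{0,1} = 2
g(8) = mex{0,1} = 2
g(9) = mex{1,2} = 0
The P-positions (g = 0) in 0..9 are 0, 1, 2, 9.

0, 1, 2, 9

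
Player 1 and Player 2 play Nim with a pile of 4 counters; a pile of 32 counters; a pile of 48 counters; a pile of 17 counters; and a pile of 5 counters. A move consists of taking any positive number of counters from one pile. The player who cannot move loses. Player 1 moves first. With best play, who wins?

Player 2 wins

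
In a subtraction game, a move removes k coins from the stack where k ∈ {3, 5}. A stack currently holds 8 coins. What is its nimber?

0

Compute g(0), g(1), … for moves {3, 5}:
g(0) = mex{} = 0
g(1) = mex{} = 0
g(2) = mex{} = 0
g(3) = mex{0} = 1
g(4) = mex{0} = 1
g(5) = mex{0} = 1
g(6) = mex{0,1} = 2
g(7) = mex{0,1} = 2
g(8) = mex{1} = 0
So g(8) = 0.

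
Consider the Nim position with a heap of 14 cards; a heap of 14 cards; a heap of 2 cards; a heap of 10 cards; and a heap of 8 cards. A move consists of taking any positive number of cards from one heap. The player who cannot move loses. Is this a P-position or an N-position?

P-position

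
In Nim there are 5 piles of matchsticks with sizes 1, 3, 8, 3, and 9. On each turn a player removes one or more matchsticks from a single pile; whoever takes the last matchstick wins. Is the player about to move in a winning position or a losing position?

Losing position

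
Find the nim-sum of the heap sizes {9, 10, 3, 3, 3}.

0

Compute the nim-sum pairwise:
9 ^ 10 = 3
3 ^ 3 = 0
0 ^ 3 = 3
3 ^ 3 = 0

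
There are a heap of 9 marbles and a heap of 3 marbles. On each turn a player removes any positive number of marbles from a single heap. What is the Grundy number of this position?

Write each in binary and XOR column by column:
  1001  (9)
  0011  (3)
  ----
  1010  (10)

10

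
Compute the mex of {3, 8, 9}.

0 is not in the set, so the mex is 0.

0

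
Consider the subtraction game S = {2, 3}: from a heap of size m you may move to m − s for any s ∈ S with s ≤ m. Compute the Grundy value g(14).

2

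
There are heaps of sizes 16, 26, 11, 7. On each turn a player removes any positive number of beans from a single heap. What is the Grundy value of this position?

6

Compute the nim-sum pairwise:
16 XOR 26 = 10
10 XOR 11 = 1
1 XOR 7 = 6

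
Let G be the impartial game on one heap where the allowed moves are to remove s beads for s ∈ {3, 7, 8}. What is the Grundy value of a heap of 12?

Compute g(0), g(1), … for moves {3, 7, 8}:
k:     0  1  2  3  4  5  6  7  8  9 10 11 12
g(k):  0  0  0  1  1  1  0  2  2  1  3  0  0
So g(12) = 0.

0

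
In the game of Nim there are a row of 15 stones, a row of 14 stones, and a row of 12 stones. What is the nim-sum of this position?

13

Compute the nim-sum pairwise:
15 ^ 14 = 1
1 ^ 12 = 13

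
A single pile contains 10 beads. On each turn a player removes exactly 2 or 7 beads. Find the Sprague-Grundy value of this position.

Build the Grundy sequence with g(k) = mex{g(k−s) : s ∈ {2, 7}, s ≤ k}:
k:     0  1  2  3  4  5  6  7  8  9 10
g(k):  0  0  1  1  0  0  1  1  2  0  0
So g(10) = 0.

0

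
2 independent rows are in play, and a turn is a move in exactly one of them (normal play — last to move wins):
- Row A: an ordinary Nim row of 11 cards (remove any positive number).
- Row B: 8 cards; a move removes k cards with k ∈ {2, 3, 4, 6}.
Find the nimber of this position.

11

Row A is a plain Nim row of size 11, so its Grundy value is 11.
Build the Grundy sequence for row B with g(k) = mex{g(k−s) : s ∈ {2, 3, 4, 6}, s ≤ k}:
k:     0  1  2  3  4  5  6  7  8
g(k):  0  0  1  1  2  2  3  3  0
So g(8) = 0.
By the Sprague-Grundy theorem, the Grundy value of a sum of independent games is the XOR of the component values.
Combined value = 11 ⊕ 0 = 11.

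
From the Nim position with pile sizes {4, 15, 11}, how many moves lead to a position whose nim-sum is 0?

Nim-sum: 4 XOR 15 XOR 11 = 0.
The nim-sum is already 0, so every move leaves a nonzero nim-sum — there are no winning moves.

0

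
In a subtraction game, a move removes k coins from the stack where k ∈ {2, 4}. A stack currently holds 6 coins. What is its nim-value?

0

Grundy values for subtraction set {2, 4}:
k:     0  1  2  3  4  5  6
g(k):  0  0  1  1  2  2  0
So g(6) = 0.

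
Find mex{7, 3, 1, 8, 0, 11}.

2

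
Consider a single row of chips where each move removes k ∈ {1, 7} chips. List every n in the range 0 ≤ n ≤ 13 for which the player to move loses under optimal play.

Grundy values for subtraction set {1, 7}:
g(0) = mex{} = 0
g(1) = mex{0} = 1
g(2) = mex{1} = 0
g(3) = mex{0} = 1
g(4) = mex{1} = 0
g(5) = mex{0} = 1
g(6) = mex{1} = 0
g(7) = mex{0} = 1
g(8) = mex{1} = 0
g(9) = mex{0} = 1
g(10) = mex{1} = 0
g(11) = mex{0} = 1
g(12) = mex{1} = 0
g(13) = mex{0} = 1
The P-positions (g = 0) in 0..13 are 0, 2, 4, 6, 8, 10, 12.

0, 2, 4, 6, 8, 10, 12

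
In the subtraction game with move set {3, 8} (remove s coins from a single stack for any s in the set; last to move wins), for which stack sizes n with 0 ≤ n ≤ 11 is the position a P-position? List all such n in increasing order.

0, 1, 2, 6, 7, 11

Grundy values for subtraction set {3, 8}:
k:     0  1  2  3  4  5  6  7  8  9 10 11
g(k):  0  0  0  1  1  1  0  0  2  1  1  0
The P-positions (g = 0) in 0..11 are 0, 1, 2, 6, 7, 11.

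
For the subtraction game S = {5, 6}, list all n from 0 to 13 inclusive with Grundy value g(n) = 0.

0, 1, 2, 3, 4, 11, 12, 13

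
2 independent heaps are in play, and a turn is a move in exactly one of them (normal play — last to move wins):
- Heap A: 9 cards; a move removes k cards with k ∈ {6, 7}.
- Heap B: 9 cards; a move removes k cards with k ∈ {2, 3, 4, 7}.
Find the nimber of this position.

For heap A, compute g(0), g(1), … with moves {6, 7}:
g(0) = mex{} = 0
g(1) = mex{} = 0
g(2) = mex{} = 0
g(3) = mex{} = 0
g(4) = mex{} = 0
g(5) = mex{} = 0
g(6) = mex{0} = 1
g(7) = mex{0} = 1
g(8) = mex{0} = 1
g(9) = mex{0} = 1
So g(9) = 1.
Grundy values for heap B (subtraction set {2, 3, 4, 7}):
g(0) = mex{} = 0
g(1) = mex{} = 0
g(2) = mex{0} = 1
g(3) = mex{0} = 1
g(4) = mex{0,1} = 2
g(5) = mex{0,1} = 2
g(6) = mex{1,2} = 0
g(7) = mex{0,1,2} = 3
g(8) = mex{0,2} = 1
g(9) = mex{0,1,2,3} = 4
So g(9) = 4.
The value of a disjunctive sum is the nim-sum of the parts.
Combined value = 1 ⊕ 4 = 5.

5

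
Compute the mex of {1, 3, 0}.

2

The values 0, 1 are all present; 2 is the first non-negative integer missing from the set.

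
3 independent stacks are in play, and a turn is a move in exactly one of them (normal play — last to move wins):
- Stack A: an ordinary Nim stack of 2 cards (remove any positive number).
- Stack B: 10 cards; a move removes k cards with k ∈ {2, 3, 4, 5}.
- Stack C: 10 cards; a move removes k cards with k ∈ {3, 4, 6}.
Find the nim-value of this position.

Stack A is a plain Nim stack of size 2, so its Grundy value is 2.
For stack B, compute g(0), g(1), … with moves {2, 3, 4, 5}:
g(0) = mex{} = 0
g(1) = mex{} = 0
g(2) = mex{0} = 1
g(3) = mex{0} = 1
g(4) = mex{0,1} = 2
g(5) = mex{0,1} = 2
g(6) = mex{0,1,2} = 3
g(7) = mex{1,2} = 0
g(8) = mex{1,2,3} = 0
g(9) = mex{0,2,3} = 1
g(10) = mex{0,2,3} = 1
So g(10) = 1.
Grundy values for stack C (subtraction set {3, 4, 6}):
g(0) = mex{} = 0
g(1) = mex{} = 0
g(2) = mex{} = 0
g(3) = mex{0} = 1
g(4) = mex{0} = 1
g(5) = mex{0} = 1
g(6) = mex{0,1} = 2
g(7) = mex{0,1} = 2
g(8) = mex{0,1} = 2
g(9) = mex{1,2} = 0
g(10) = mex{1,2} = 0
So g(10) = 0.
By the Sprague-Grundy theorem, the Grundy value of a sum of independent games is the XOR of the component values.
Combined value = 2 ⊕ 1 ⊕ 0 = 3.

3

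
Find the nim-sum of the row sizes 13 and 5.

In binary:
  1101  (13)
  0101  (5)
  ----
  1000  (8)

8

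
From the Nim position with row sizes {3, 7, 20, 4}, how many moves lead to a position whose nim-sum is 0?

Write each in binary and XOR column by column:
  00011  (3)
  00111  (7)
  10100  (20)
  00100  (4)
  -----
  10100  (20)
The overall nim-sum is X = 20. A row of size p has a winning move iff p XOR X < p (reduce it to p XOR X).
  3: 3 XOR 20 = 23 ≥ 3 — no move.
  7: 7 XOR 20 = 19 ≥ 7 — no move.
  20: 20 XOR 20 = 0 < 20 — winning move (to 0).
  4: 4 XOR 20 = 16 ≥ 4 — no move.
That gives 1 winning move.

1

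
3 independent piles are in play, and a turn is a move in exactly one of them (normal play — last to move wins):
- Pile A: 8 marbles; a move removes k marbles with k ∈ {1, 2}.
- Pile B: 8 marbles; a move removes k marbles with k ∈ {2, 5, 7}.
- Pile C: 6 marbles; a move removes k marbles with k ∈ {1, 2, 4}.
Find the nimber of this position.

0

For pile A, compute g(0), g(1), … with moves {1, 2}:
g(0) = mex{} = 0
g(1) = mex{0} = 1
g(2) = mex{0,1} = 2
g(3) = mex{1,2} = 0
g(4) = mex{0,2} = 1
g(5) = mex{0,1} = 2
g(6) = mex{1,2} = 0
g(7) = mex{0,2} = 1
g(8) = mex{0,1} = 2
So g(8) = 2.
Grundy values for pile B (subtraction set {2, 5, 7}):
g(0) = mex{} = 0
g(1) = mex{} = 0
g(2) = mex{0} = 1
g(3) = mex{0} = 1
g(4) = mex{1} = 0
g(5) = mex{0,1} = 2
g(6) = mex{0} = 1
g(7) = mex{0,1,2} = 3
g(8) = mex{0,1} = 2
So g(8) = 2.
Grundy values for pile C (subtraction set {1, 2, 4}):
g(0) = mex{} = 0
g(1) = mex{0} = 1
g(2) = mex{0,1} = 2
g(3) = mex{1,2} = 0
g(4) = mex{0,2} = 1
g(5) = mex{0,1} = 2
g(6) = mex{1,2} = 0
So g(6) = 0.
By the Sprague-Grundy theorem, the Grundy value of a sum of independent games is the XOR of the component values.
Combined value = 2 ⊕ 2 ⊕ 0 = 0.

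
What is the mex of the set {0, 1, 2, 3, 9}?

The values 0, 1, 2, 3 are all present; 4 is the first non-negative integer missing from the set.

4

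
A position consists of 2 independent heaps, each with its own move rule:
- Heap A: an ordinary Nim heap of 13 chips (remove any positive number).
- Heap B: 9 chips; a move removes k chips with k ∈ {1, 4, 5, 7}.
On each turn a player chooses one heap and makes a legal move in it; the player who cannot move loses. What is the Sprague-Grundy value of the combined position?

Heap A is a plain Nim heap of size 13, so its Grundy value is 13.
For heap B, compute g(0), g(1), … with moves {1, 4, 5, 7}:
k:     0  1  2  3  4  5  6  7  8  9
g(k):  0  1  0  1  2  3  2  3  0  1
So g(9) = 1.
By the Sprague-Grundy theorem, the Grundy value of a sum of independent games is the XOR of the component values.
Combined value = 13 ⊕ 1 = 12.

12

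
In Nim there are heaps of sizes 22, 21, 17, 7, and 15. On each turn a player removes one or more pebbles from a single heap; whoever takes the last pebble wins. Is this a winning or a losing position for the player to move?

Winning position

Compute the nim-sum pairwise:
22 XOR 21 = 3
3 XOR 17 = 18
18 XOR 7 = 21
21 XOR 15 = 26
The nim-sum is 26 ≠ 0, so this is an N-position: the player to move can win.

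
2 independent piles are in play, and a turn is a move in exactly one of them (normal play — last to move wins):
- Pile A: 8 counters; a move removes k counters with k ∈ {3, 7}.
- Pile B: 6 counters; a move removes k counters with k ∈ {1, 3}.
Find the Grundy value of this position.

2

For pile A, compute g(0), g(1), … with moves {3, 7}:
k:     0  1  2  3  4  5  6  7  8
g(k):  0  0  0  1  1  1  0  2  2
So g(8) = 2.
Grundy values for pile B (subtraction set {1, 3}):
g(0) = mex{} = 0
g(1) = mex{0} = 1
g(2) = mex{1} = 0
g(3) = mex{0} = 1
g(4) = mex{1} = 0
g(5) = mex{0} = 1
g(6) = mex{1} = 0
So g(6) = 0.
The value of a disjunctive sum is the nim-sum of the parts.
Combined value = 2 XOR 0 = 2.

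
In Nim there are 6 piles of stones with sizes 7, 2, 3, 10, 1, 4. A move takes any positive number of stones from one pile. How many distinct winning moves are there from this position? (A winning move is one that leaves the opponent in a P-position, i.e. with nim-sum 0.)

1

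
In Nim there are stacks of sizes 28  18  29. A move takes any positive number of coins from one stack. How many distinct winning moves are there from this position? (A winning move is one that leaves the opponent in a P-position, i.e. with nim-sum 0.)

Nim-sum: 28 ⊕ 18 ⊕ 29 = 19.
The overall nim-sum is X = 19. A stack of size p has a winning move iff p XOR X < p (reduce it to p XOR X).
  28: 28 XOR 19 = 15 < 28 — winning move (to 15).
  18: 18 XOR 19 = 1 < 18 — winning move (to 1).
  29: 29 XOR 19 = 14 < 29 — winning move (to 14).
That gives 3 winning moves.

3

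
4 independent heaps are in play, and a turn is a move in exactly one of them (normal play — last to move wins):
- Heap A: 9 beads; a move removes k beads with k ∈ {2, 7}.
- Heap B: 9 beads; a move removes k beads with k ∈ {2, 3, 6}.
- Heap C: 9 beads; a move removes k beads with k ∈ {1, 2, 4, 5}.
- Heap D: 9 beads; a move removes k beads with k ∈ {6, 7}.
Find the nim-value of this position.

1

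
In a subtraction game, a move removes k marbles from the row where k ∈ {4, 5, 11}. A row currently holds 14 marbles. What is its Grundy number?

Compute g(0), g(1), … for moves {4, 5, 11}:
k:     0  1  2  3  4  5  6  7  8  9 10 11 12 13 14
g(k):  0  0  0  0  1  1  1  1  2  0  0  2  3  1  1
So g(14) = 1.

1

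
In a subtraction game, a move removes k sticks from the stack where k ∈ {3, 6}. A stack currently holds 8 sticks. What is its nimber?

2

Grundy values for subtraction set {3, 6}:
g(0) = mex{} = 0
g(1) = mex{} = 0
g(2) = mex{} = 0
g(3) = mex{0} = 1
g(4) = mex{0} = 1
g(5) = mex{0} = 1
g(6) = mex{0,1} = 2
g(7) = mex{0,1} = 2
g(8) = mex{0,1} = 2
So g(8) = 2.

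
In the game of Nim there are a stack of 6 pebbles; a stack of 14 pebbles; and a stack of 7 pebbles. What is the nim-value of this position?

Nim-sum: 6 XOR 14 XOR 7 = 15.

15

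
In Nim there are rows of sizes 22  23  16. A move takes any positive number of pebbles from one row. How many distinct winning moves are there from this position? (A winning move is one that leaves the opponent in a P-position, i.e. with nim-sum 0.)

Compute the nim-sum pairwise:
22 ⊕ 23 = 1
1 ⊕ 16 = 17
The overall nim-sum is X = 17. A row of size p has a winning move iff p XOR X < p (reduce it to p XOR X).
  22: 22 XOR 17 = 7 < 22 — winning move (to 7).
  23: 23 XOR 17 = 6 < 23 — winning move (to 6).
  16: 16 XOR 17 = 1 < 16 — winning move (to 1).
That gives 3 winning moves.

3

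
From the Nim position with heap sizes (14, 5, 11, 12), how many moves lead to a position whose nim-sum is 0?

3

Compute the nim-sum pairwise:
14 ⊕ 5 = 11
11 ⊕ 11 = 0
0 ⊕ 12 = 12
The overall nim-sum is X = 12. A heap of size p has a winning move iff p XOR X < p (reduce it to p XOR X).
  14: 14 XOR 12 = 2 < 14 — winning move (to 2).
  5: 5 XOR 12 = 9 ≥ 5 — no move.
  11: 11 XOR 12 = 7 < 11 — winning move (to 7).
  12: 12 XOR 12 = 0 < 12 — winning move (to 0).
That gives 3 winning moves.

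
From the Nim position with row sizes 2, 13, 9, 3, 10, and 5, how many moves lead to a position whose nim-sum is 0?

Compute the nim-sum pairwise:
2 XOR 13 = 15
15 XOR 9 = 6
6 XOR 3 = 5
5 XOR 10 = 15
15 XOR 5 = 10
The overall nim-sum is X = 10. A row of size p has a winning move iff p XOR X < p (reduce it to p XOR X).
  2: 2 XOR 10 = 8 ≥ 2 — no move.
  13: 13 XOR 10 = 7 < 13 — winning move (to 7).
  9: 9 XOR 10 = 3 < 9 — winning move (to 3).
  3: 3 XOR 10 = 9 ≥ 3 — no move.
  10: 10 XOR 10 = 0 < 10 — winning move (to 0).
  5: 5 XOR 10 = 15 ≥ 5 — no move.
That gives 3 winning moves.

3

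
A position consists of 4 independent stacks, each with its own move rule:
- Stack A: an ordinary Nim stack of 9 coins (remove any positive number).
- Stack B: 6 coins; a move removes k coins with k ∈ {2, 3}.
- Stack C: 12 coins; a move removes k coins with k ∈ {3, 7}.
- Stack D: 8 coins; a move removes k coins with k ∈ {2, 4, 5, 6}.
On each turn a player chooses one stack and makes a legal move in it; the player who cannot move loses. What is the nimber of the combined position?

Stack A is a plain Nim stack of size 9, so its Grundy value is 9.
Grundy values for stack B (subtraction set {2, 3}):
k:     0  1  2  3  4  5  6
g(k):  0  0  1  1  2  0  0
So g(6) = 0.
Grundy values for stack C (subtraction set {3, 7}):
k:     0  1  2  3  4  5  6  7  8  9 10 11 12
g(k):  0  0  0  1  1  1  0  2  2  1  0  0  0
So g(12) = 0.
Grundy values for stack D (subtraction set {2, 4, 5, 6}):
g(0) = mex{} = 0
g(1) = mex{} = 0
g(2) = mex{0} = 1
g(3) = mex{0} = 1
g(4) = mex{0,1} = 2
g(5) = mex{0,1} = 2
g(6) = mex{0,1,2} = 3
g(7) = mex{0,1,2} = 3
g(8) = mex{1,2,3} = 0
So g(8) = 0.
By the Sprague-Grundy theorem, the Grundy value of a sum of independent games is the XOR of the component values.
Combined value = 9 ⊕ 0 ⊕ 0 ⊕ 0 = 9.

9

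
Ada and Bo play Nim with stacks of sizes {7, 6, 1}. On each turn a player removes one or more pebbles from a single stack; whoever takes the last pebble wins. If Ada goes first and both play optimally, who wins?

Nim-sum: 7 XOR 6 XOR 1 = 0.
The nim-sum is 0, so this is a P-position: the player to move is in a losing position under optimal play; Ada is about to move from it and so loses — Bo wins.

Bo wins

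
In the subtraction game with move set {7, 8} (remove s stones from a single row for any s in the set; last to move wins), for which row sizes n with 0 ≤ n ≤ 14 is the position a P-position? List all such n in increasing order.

0, 1, 2, 3, 4, 5, 6

Grundy values for subtraction set {7, 8}:
k:     0  1  2  3  4  5  6  7  8  9 10 11 12 13 14
g(k):  0  0  0  0  0  0  0  1  1  1  1  1  1  1  2
The P-positions (g = 0) in 0..14 are 0, 1, 2, 3, 4, 5, 6.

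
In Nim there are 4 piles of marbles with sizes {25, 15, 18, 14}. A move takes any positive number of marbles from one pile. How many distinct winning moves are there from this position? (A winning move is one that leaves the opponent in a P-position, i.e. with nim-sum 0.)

3

Write each in binary and XOR column by column:
  11001  (25)
  01111  (15)
  10010  (18)
  01110  (14)
  -----
  01010  (10)
The overall nim-sum is X = 10. A pile of size p has a winning move iff p XOR X < p (reduce it to p XOR X).
  25: 25 XOR 10 = 19 < 25 — winning move (to 19).
  15: 15 XOR 10 = 5 < 15 — winning move (to 5).
  18: 18 XOR 10 = 24 ≥ 18 — no move.
  14: 14 XOR 10 = 4 < 14 — winning move (to 4).
That gives 3 winning moves.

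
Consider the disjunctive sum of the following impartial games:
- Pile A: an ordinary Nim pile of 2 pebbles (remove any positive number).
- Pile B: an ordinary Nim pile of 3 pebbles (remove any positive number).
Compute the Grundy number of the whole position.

1

Pile A is a plain Nim pile of size 2, so its Grundy value is 2.
Pile B is a plain Nim pile of size 3, so its Grundy value is 3.
By the Sprague-Grundy theorem, the Grundy value of a sum of independent games is the XOR of the component values.
Combined value = 2 ⊕ 3 = 1.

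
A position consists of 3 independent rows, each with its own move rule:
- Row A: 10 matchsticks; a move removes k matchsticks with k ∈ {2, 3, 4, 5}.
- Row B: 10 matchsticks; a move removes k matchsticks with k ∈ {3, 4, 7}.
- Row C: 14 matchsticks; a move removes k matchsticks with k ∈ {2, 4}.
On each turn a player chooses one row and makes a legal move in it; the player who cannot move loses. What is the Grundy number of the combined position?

0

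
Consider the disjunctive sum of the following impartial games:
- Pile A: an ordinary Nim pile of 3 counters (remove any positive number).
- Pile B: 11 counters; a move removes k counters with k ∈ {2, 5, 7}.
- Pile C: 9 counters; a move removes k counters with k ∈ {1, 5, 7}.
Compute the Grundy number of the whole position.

1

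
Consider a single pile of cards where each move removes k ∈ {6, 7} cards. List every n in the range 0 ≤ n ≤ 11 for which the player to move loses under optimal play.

0, 1, 2, 3, 4, 5

Compute g(0), g(1), … for moves {6, 7}:
k:     0  1  2  3  4  5  6  7  8  9 10 11
g(k):  0  0  0  0  0  0  1  1  1  1  1  1
The P-positions (g = 0) in 0..11 are 0, 1, 2, 3, 4, 5.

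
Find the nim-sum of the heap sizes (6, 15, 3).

10

Compute the nim-sum pairwise:
6 XOR 15 = 9
9 XOR 3 = 10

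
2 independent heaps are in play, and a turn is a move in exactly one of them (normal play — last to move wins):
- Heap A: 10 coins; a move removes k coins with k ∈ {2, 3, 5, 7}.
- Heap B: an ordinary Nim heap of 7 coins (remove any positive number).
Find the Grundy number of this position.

For heap A, compute g(0), g(1), … with moves {2, 3, 5, 7}:
k:     0  1  2  3  4  5  6  7  8  9 10
g(k):  0  0  1  1  2  2  3  3  4  0  0
So g(10) = 0.
Heap B is a plain Nim heap of size 7, so its Grundy value is 7.
The value of a disjunctive sum is the nim-sum of the parts.
Combined value = 0 ⊕ 7 = 7.

7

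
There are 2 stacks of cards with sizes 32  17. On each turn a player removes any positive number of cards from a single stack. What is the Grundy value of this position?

49

Compute the nim-sum pairwise:
32 ^ 17 = 49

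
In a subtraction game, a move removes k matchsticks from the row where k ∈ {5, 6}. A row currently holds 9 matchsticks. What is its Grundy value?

1

Grundy values for subtraction set {5, 6}:
k:     0  1  2  3  4  5  6  7  8  9
g(k):  0  0  0  0  0  1  1  1  1  1
So g(9) = 1.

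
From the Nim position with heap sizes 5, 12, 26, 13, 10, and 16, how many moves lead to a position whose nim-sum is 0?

3

Compute the nim-sum pairwise:
5 ^ 12 = 9
9 ^ 26 = 19
19 ^ 13 = 30
30 ^ 10 = 20
20 ^ 16 = 4
The overall nim-sum is X = 4. A heap of size p has a winning move iff p XOR X < p (reduce it to p XOR X).
  5: 5 XOR 4 = 1 < 5 — winning move (to 1).
  12: 12 XOR 4 = 8 < 12 — winning move (to 8).
  26: 26 XOR 4 = 30 ≥ 26 — no move.
  13: 13 XOR 4 = 9 < 13 — winning move (to 9).
  10: 10 XOR 4 = 14 ≥ 10 — no move.
  16: 16 XOR 4 = 20 ≥ 16 — no move.
That gives 3 winning moves.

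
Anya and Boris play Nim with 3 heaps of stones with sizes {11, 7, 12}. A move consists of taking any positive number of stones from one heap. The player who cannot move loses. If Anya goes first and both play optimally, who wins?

Boris wins

In binary:
  1011  (11)
  0111  (7)
  1100  (12)
  ----
  0000  (0)
The nim-sum is 0, so this is a P-position: the player to move is in a losing position under optimal play; Anya is about to move from it and so loses — Boris wins.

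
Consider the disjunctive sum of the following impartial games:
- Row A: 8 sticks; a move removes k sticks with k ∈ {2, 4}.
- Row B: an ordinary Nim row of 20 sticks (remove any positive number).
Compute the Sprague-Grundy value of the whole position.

21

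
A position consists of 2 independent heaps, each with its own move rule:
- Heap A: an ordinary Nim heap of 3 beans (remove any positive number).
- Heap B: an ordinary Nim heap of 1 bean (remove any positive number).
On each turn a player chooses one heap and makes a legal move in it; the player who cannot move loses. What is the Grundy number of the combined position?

Heap A is a plain Nim heap of size 3, so its Grundy value is 3.
Heap B is a plain Nim heap of size 1, so its Grundy value is 1.
The value of a disjunctive sum is the nim-sum of the parts.
Combined value = 3 XOR 1 = 2.

2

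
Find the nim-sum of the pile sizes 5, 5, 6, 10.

12

Compute the nim-sum pairwise:
5 XOR 5 = 0
0 XOR 6 = 6
6 XOR 10 = 12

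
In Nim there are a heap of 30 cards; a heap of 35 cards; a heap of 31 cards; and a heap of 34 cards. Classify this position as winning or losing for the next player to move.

Nim-sum: 30 ⊕ 35 ⊕ 31 ⊕ 34 = 0.
The nim-sum is 0, so this is a P-position: the player to move is in a losing position under optimal play.

Losing position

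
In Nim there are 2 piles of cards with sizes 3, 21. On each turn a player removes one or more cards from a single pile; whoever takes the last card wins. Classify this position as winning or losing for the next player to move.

Winning position

In binary:
  00011  (3)
  10101  (21)
  -----
  10110  (22)
The nim-sum is 22 ≠ 0, so this is an N-position: the player to move can win.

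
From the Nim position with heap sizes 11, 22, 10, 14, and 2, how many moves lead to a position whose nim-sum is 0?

1

Nim-sum: 11 ^ 22 ^ 10 ^ 14 ^ 2 = 27.
The overall nim-sum is X = 27. A heap of size p has a winning move iff p XOR X < p (reduce it to p XOR X).
  11: 11 XOR 27 = 16 ≥ 11 — no move.
  22: 22 XOR 27 = 13 < 22 — winning move (to 13).
  10: 10 XOR 27 = 17 ≥ 10 — no move.
  14: 14 XOR 27 = 21 ≥ 14 — no move.
  2: 2 XOR 27 = 25 ≥ 2 — no move.
That gives 1 winning move.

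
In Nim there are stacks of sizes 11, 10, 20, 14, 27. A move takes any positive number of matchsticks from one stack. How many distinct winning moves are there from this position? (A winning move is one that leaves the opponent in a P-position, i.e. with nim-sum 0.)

Compute the nim-sum pairwise:
11 ⊕ 10 = 1
1 ⊕ 20 = 21
21 ⊕ 14 = 27
27 ⊕ 27 = 0
The nim-sum is already 0, so every move leaves a nonzero nim-sum — there are no winning moves.

0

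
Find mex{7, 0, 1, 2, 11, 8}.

3

The values 0, 1, 2 are all present; 3 is the first non-negative integer missing from the set.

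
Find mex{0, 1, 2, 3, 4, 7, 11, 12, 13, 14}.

5

The values 0, 1, 2, 3, 4 are all present; 5 is the first non-negative integer missing from the set.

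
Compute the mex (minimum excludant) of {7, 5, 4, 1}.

0

0 is not in the set, so the mex is 0.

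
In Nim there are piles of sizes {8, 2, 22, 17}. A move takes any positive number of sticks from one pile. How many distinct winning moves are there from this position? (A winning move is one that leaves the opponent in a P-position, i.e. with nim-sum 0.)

1

Write each in binary and XOR column by column:
  01000  (8)
  00010  (2)
  10110  (22)
  10001  (17)
  -----
  01101  (13)
The overall nim-sum is X = 13. A pile of size p has a winning move iff p XOR X < p (reduce it to p XOR X).
  8: 8 XOR 13 = 5 < 8 — winning move (to 5).
  2: 2 XOR 13 = 15 ≥ 2 — no move.
  22: 22 XOR 13 = 27 ≥ 22 — no move.
  17: 17 XOR 13 = 28 ≥ 17 — no move.
That gives 1 winning move.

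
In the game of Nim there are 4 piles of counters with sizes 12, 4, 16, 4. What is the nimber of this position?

Compute the nim-sum pairwise:
12 XOR 4 = 8
8 XOR 16 = 24
24 XOR 4 = 28

28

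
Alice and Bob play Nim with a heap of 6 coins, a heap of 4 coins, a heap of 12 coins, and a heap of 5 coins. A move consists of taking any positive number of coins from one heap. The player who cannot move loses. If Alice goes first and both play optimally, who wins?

Alice wins

Bitwise XOR of the heap sizes:
  0110  (6)
  0100  (4)
  1100  (12)
  0101  (5)
  ----
  1011  (11)
The nim-sum is 11 ≠ 0, so this is an N-position: the player to move can win; Alice has a winning move.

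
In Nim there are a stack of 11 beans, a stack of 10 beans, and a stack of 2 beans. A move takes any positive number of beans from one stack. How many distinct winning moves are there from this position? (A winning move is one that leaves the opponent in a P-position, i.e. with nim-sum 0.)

3

Compute the nim-sum pairwise:
11 XOR 10 = 1
1 XOR 2 = 3
The overall nim-sum is X = 3. A stack of size p has a winning move iff p XOR X < p (reduce it to p XOR X).
  11: 11 XOR 3 = 8 < 11 — winning move (to 8).
  10: 10 XOR 3 = 9 < 10 — winning move (to 9).
  2: 2 XOR 3 = 1 < 2 — winning move (to 1).
That gives 3 winning moves.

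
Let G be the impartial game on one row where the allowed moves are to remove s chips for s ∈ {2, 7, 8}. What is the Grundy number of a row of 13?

Build the Grundy sequence with g(k) = mex{g(k−s) : s ∈ {2, 7, 8}, s ≤ k}:
g(0) = mex{} = 0
g(1) = mex{} = 0
g(2) = mex{0} = 1
g(3) = mex{0} = 1
g(4) = mex{1} = 0
g(5) = mex{1} = 0
g(6) = mex{0} = 1
g(7) = mex{0} = 1
g(8) = mex{0,1} = 2
g(9) = mex{0,1} = 2
g(10) = mex{1,2} = 0
g(11) = mex{0,1,2} = 3
g(12) = mex{0} = 1
g(13) = mex{0,1,3} = 2
So g(13) = 2.

2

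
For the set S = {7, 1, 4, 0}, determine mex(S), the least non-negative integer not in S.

2

The values 0, 1 are all present; 2 is the first non-negative integer missing from the set.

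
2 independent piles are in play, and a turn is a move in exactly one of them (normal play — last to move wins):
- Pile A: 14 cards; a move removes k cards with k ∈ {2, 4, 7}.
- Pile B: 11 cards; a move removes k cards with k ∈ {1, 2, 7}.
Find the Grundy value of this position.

3

For pile A, compute g(0), g(1), … with moves {2, 4, 7}:
g(0) = mex{} = 0
g(1) = mex{} = 0
g(2) = mex{0} = 1
g(3) = mex{0} = 1
g(4) = mex{0,1} = 2
g(5) = mex{0,1} = 2
g(6) = mex{1,2} = 0
g(7) = mex{0,1,2} = 3
g(8) = mex{0,2} = 1
g(9) = mex{1,2,3} = 0
g(10) = mex{0,1} = 2
g(11) = mex{0,2,3} = 1
g(12) = mex{1,2} = 0
g(13) = mex{0,1} = 2
g(14) = mex{0,2,3} = 1
So g(14) = 1.
For pile B, compute g(0), g(1), … with moves {1, 2, 7}:
k:     0  1  2  3  4  5  6  7  8  9 10 11
g(k):  0  1  2  0  1  2  0  1  2  0  1  2
So g(11) = 2.
By the Sprague-Grundy theorem, the Grundy value of a sum of independent games is the XOR of the component values.
Combined value = 1 ⊕ 2 = 3.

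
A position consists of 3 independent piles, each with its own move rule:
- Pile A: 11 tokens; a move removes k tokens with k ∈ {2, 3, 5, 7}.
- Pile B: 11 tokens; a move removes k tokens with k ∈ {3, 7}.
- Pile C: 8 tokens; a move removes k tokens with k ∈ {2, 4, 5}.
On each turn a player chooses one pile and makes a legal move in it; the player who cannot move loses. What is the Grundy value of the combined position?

1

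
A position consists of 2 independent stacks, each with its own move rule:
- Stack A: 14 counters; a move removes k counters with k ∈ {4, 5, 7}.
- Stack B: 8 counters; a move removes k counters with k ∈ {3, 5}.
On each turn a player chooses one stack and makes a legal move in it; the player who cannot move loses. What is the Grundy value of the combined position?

For stack A, compute g(0), g(1), … with moves {4, 5, 7}:
k:     0  1  2  3  4  5  6  7  8  9 10 11 12 13 14
g(k):  0  0  0  0  1  1  1  1  2  2  2  0  0  0  0
So g(14) = 0.
Build the Grundy sequence for stack B with g(k) = mex{g(k−s) : s ∈ {3, 5}, s ≤ k}:
k:     0  1  2  3  4  5  6  7  8
g(k):  0  0  0  1  1  1  2  2  0
So g(8) = 0.
The value of a disjunctive sum is the nim-sum of the parts.
Combined value = 0 XOR 0 = 0.

0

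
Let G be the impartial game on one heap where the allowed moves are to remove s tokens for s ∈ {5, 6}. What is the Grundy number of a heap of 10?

2

Compute g(0), g(1), … for moves {5, 6}:
k:     0  1  2  3  4  5  6  7  8  9 10
g(k):  0  0  0  0  0  1  1  1  1  1  2
So g(10) = 2.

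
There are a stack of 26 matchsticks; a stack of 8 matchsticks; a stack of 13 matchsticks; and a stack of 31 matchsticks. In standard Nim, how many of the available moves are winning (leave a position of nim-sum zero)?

0

Compute the nim-sum pairwise:
26 ⊕ 8 = 18
18 ⊕ 13 = 31
31 ⊕ 31 = 0
The nim-sum is already 0, so every move leaves a nonzero nim-sum — there are no winning moves.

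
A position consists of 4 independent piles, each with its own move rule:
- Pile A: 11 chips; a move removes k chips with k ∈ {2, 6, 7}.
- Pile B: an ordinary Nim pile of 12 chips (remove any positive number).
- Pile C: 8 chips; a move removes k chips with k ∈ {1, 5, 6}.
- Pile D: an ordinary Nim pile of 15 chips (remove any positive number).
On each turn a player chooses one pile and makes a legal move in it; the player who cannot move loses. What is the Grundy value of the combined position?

0

For pile A, compute g(0), g(1), … with moves {2, 6, 7}:
k:     0  1  2  3  4  5  6  7  8  9 10 11
g(k):  0  0  1  1  0  0  1  1  2  0  3  1
So g(11) = 1.
Pile B is a plain Nim pile of size 12, so its Grundy value is 12.
Build the Grundy sequence for pile C with g(k) = mex{g(k−s) : s ∈ {1, 5, 6}, s ≤ k}:
g(0) = mex{} = 0
g(1) = mex{0} = 1
g(2) = mex{1} = 0
g(3) = mex{0} = 1
g(4) = mex{1} = 0
g(5) = mex{0} = 1
g(6) = mex{0,1} = 2
g(7) = mex{0,1,2} = 3
g(8) = mex{0,1,3} = 2
So g(8) = 2.
Pile D is a plain Nim pile of size 15, so its Grundy value is 15.
By the Sprague-Grundy theorem, the Grundy value of a sum of independent games is the XOR of the component values.
Combined value = 1 XOR 12 XOR 2 XOR 15 = 0.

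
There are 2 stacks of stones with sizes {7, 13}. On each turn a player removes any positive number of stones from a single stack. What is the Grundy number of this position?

10

Bitwise XOR of the heap sizes:
  0111  (7)
  1101  (13)
  ----
  1010  (10)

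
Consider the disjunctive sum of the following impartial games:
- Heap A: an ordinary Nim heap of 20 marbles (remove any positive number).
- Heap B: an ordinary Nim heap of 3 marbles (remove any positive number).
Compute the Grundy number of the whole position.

Heap A is a plain Nim heap of size 20, so its Grundy value is 20.
Heap B is a plain Nim heap of size 3, so its Grundy value is 3.
The value of a disjunctive sum is the nim-sum of the parts.
Combined value = 20 XOR 3 = 23.

23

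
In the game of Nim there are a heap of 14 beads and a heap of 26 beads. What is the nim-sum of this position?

20

Nim-sum: 14 ⊕ 26 = 20.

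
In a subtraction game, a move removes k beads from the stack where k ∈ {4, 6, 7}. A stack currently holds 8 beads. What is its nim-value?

2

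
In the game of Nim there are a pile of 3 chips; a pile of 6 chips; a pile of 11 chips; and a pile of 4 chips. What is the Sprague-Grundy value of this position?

10

Compute the nim-sum pairwise:
3 XOR 6 = 5
5 XOR 11 = 14
14 XOR 4 = 10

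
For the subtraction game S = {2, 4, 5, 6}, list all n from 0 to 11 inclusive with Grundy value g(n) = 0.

0, 1, 8, 9

Compute g(0), g(1), … for moves {2, 4, 5, 6}:
g(0) = mex{} = 0
g(1) = mex{} = 0
g(2) = mex{0} = 1
g(3) = mex{0} = 1
g(4) = mex{0,1} = 2
g(5) = mex{0,1} = 2
g(6) = mex{0,1,2} = 3
g(7) = mex{0,1,2} = 3
g(8) = mex{1,2,3} = 0
g(9) = mex{1,2,3} = 0
g(10) = mex{0,2,3} = 1
g(11) = mex{0,2,3} = 1
The P-positions (g = 0) in 0..11 are 0, 1, 8, 9.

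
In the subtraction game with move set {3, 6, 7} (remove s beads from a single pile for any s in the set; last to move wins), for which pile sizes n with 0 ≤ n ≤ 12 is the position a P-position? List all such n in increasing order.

0, 1, 2, 10, 11, 12

Build the Grundy sequence with g(k) = mex{g(k−s) : s ∈ {3, 6, 7}, s ≤ k}:
g(0) = mex{} = 0
g(1) = mex{} = 0
g(2) = mex{} = 0
g(3) = mex{0} = 1
g(4) = mex{0} = 1
g(5) = mex{0} = 1
g(6) = mex{0,1} = 2
g(7) = mex{0,1} = 2
g(8) = mex{0,1} = 2
g(9) = mex{0,1,2} = 3
g(10) = mex{1,2} = 0
g(11) = mex{1,2} = 0
g(12) = mex{1,2,3} = 0
The P-positions (g = 0) in 0..12 are 0, 1, 2, 10, 11, 12.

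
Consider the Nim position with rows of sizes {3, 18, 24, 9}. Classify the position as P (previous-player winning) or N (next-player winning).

P-position

Nim-sum: 3 ^ 18 ^ 24 ^ 9 = 0.
The nim-sum is 0, so this is a P-position: the player to move is in a losing position under optimal play.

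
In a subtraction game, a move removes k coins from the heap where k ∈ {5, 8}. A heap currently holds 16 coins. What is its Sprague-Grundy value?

Compute g(0), g(1), … for moves {5, 8}:
k:     0  1  2  3  4  5  6  7  8  9 10 11 12 13 14 15 16
g(k):  0  0  0  0  0  1  1  1  1  1  2  2  2  0  0  0  0
So g(16) = 0.

0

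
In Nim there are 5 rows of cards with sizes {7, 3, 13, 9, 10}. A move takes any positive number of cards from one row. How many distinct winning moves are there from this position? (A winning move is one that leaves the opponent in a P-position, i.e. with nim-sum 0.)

3

Compute the nim-sum pairwise:
7 XOR 3 = 4
4 XOR 13 = 9
9 XOR 9 = 0
0 XOR 10 = 10
The overall nim-sum is X = 10. A row of size p has a winning move iff p XOR X < p (reduce it to p XOR X).
  7: 7 XOR 10 = 13 ≥ 7 — no move.
  3: 3 XOR 10 = 9 ≥ 3 — no move.
  13: 13 XOR 10 = 7 < 13 — winning move (to 7).
  9: 9 XOR 10 = 3 < 9 — winning move (to 3).
  10: 10 XOR 10 = 0 < 10 — winning move (to 0).
That gives 3 winning moves.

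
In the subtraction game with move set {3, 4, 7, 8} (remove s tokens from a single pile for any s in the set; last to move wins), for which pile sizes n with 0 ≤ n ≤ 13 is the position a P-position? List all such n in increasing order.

Grundy values for subtraction set {3, 4, 7, 8}:
k:     0  1  2  3  4  5  6  7  8  9 10 11 12 13
g(k):  0  0  0  1  1  1  2  2  2  3  3  0  0  0
The P-positions (g = 0) in 0..13 are 0, 1, 2, 11, 12, 13.

0, 1, 2, 11, 12, 13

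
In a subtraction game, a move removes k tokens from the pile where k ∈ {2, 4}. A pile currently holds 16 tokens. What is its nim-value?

2

Compute g(0), g(1), … for moves {2, 4}:
k:     0  1  2  3  4  5  6  7  8  9 10 11 12 13 14 15 16
g(k):  0  0  1  1  2  2  0  0  1  1  2  2  0  0  1  1  2
So g(16) = 2.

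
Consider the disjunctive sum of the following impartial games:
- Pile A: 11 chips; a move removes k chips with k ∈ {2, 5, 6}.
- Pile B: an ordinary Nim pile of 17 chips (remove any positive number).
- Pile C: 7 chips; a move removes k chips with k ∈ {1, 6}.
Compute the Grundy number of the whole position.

17

Grundy values for pile A (subtraction set {2, 5, 6}):
g(0) = mex{} = 0
g(1) = mex{} = 0
g(2) = mex{0} = 1
g(3) = mex{0} = 1
g(4) = mex{1} = 0
g(5) = mex{0,1} = 2
g(6) = mex{0} = 1
g(7) = mex{0,1,2} = 3
g(8) = mex{1} = 0
g(9) = mex{0,1,3} = 2
g(10) = mex{0,2} = 1
g(11) = mex{1,2} = 0
So g(11) = 0.
Pile B is a plain Nim pile of size 17, so its Grundy value is 17.
Build the Grundy sequence for pile C with g(k) = mex{g(k−s) : s ∈ {1, 6}, s ≤ k}:
g(0) = mex{} = 0
g(1) = mex{0} = 1
g(2) = mex{1} = 0
g(3) = mex{0} = 1
g(4) = mex{1} = 0
g(5) = mex{0} = 1
g(6) = mex{0,1} = 2
g(7) = mex{1,2} = 0
So g(7) = 0.
The value of a disjunctive sum is the nim-sum of the parts.
Combined value = 0 XOR 17 XOR 0 = 17.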